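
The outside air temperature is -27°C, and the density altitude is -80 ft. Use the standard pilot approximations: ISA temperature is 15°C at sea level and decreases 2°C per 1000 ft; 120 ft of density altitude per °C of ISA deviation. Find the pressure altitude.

4000 ft

DA = PA + 120 × (OAT − (15 − 2·PA/1000)) = PA + 120·OAT − 1800 + 0.24·PA = 1.24·PA + 120·OAT − 1800.
So 1.24·PA = -80 − 120 × (-27) + 1800 = 4960.
PA = 4960 / 1.24 = 4000 ft.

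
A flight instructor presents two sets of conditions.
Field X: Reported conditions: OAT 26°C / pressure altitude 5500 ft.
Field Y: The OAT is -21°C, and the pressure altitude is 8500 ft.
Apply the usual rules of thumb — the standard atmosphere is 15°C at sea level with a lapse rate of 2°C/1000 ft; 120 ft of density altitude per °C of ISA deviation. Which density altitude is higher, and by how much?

Field X by 1920 ft

Field X: ISA temp = 4°C, deviation +22°C, DA = 5500 + 120 × 22 = 8140 ft.
Field Y: ISA temp = -2°C, deviation -19°C, DA = 8500 + 120 × (-19) = 6220 ft.
Field X is higher by 8140 − 6220 = 1920 ft.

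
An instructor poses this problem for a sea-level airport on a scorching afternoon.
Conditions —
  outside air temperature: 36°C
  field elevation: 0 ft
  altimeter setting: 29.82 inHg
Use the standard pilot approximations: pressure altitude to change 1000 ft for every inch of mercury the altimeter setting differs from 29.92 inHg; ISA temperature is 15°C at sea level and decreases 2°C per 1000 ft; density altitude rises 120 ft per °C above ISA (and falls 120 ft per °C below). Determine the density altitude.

2644 ft

Pressure altitude = 0 + (29.92 − 29.82) × 1000 = 0 + (+100) = 100 ft.
ISA temperature at 100 ft = 15 − 2 × (100/1000) = 14.8°C.
ISA deviation = 36 − 14.8 = +21.2°C.
Density altitude = 100 + 120 × (21.2) = 2644 ft.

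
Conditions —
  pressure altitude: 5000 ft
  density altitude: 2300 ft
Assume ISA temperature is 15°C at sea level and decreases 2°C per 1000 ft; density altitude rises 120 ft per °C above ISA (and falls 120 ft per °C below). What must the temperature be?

Density altitude − pressure altitude = 2300 − 5000 = -2700 ft.
At 120 ft/°C that is an ISA deviation of -2700/120 = -22.5°C.
ISA temperature at 5000 ft = 15 − 2 × (5000/1000) = 5°C.
OAT = ISA + deviation = 5 + (-22.5) = -17.5°C.

-17.5°C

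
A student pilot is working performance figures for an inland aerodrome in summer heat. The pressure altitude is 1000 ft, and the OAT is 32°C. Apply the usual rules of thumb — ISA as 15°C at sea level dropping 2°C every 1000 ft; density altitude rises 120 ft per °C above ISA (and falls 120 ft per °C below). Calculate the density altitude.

ISA temperature at 1000 ft = 15 − 2 × (1000/1000) = 13°C.
ISA deviation = 32 − 13 = +19°C.
Density altitude = 1000 + 120 × (19) = 1000 + (+2280) = 3280 ft.

3280 ft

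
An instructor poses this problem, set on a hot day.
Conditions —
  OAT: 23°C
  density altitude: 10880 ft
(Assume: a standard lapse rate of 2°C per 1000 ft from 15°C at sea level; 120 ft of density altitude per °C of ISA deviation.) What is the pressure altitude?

DA = PA + 120 × (OAT − (15 − 2·PA/1000)) = PA + 120·OAT − 1800 + 0.24·PA = 1.24·PA + 120·OAT − 1800.
So 1.24·PA = 10880 − 120 × 23 + 1800 = 9920.
PA = 9920 / 1.24 = 8000 ft.

8000 ft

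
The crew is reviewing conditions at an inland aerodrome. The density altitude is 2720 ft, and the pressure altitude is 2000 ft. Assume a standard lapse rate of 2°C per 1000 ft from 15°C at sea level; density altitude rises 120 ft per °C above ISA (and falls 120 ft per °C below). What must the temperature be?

Density altitude − pressure altitude = 2720 − 2000 = +720 ft.
At 120 ft/°C that is an ISA deviation of 720/120 = +6°C.
ISA temperature at 2000 ft = 15 − 2 × (2000/1000) = 11°C.
OAT = ISA + deviation = 11 + (+6) = 17°C.

17°C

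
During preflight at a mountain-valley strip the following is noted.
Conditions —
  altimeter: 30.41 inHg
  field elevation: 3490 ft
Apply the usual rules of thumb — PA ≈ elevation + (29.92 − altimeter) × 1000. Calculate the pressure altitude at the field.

3000 ft

Pressure correction = (29.92 − 30.41) × 1000 = -490 ft.
Pressure altitude = 3490 + (-490) = 3000 ft.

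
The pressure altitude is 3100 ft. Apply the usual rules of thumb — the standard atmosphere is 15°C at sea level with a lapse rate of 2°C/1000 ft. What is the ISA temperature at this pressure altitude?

ISA temperature = 15 − 2 × (3100/1000) = 15 − 6.2 = 8.8°C.

8.8°C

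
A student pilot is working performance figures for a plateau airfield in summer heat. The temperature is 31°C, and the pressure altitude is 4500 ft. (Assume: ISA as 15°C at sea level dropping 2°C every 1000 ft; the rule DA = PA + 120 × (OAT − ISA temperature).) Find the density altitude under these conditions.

7500 ft

ISA temperature at 4500 ft = 15 − 2 × (4500/1000) = 6°C.
ISA deviation = 31 − 6 = +25°C.
Density altitude = 4500 + 120 × (25) = 4500 + (+3000) = 7500 ft.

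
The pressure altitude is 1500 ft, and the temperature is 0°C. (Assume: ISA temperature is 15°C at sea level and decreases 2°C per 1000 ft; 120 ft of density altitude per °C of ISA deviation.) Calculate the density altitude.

ISA temperature at 1500 ft = 15 − 2 × (1500/1000) = 12°C.
ISA deviation = 0 − 12 = -12°C.
Density altitude = 1500 + 120 × (-12) = 1500 + (-1440) = 60 ft.

60 ft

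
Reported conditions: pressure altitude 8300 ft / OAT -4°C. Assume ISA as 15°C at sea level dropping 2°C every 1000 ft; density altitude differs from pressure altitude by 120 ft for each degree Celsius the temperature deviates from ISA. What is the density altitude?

ISA temperature at 8300 ft = 15 − 2 × (8300/1000) = -1.6°C.
ISA deviation = -4 − (-1.6) = -2.4°C.
Density altitude = 8300 + 120 × (-2.4) = 8300 + (-288) = 8012 ft.

8012 ft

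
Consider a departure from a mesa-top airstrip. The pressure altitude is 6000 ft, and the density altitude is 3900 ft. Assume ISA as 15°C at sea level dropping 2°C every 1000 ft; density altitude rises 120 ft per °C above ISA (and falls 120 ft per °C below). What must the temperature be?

-14.5°C

Density altitude − pressure altitude = 3900 − 6000 = -2100 ft.
At 120 ft/°C that is an ISA deviation of -2100/120 = -17.5°C.
ISA temperature at 6000 ft = 15 − 2 × (6000/1000) = 3°C.
OAT = ISA + deviation = 3 + (-17.5) = -14.5°C.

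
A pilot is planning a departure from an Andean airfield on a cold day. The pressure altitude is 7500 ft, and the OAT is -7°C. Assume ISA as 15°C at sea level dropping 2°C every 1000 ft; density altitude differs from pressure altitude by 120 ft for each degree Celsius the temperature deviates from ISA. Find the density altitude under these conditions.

6660 ft

ISA temperature at 7500 ft = 15 − 2 × (7500/1000) = 0°C.
ISA deviation = -7 − 0 = -7°C.
Density altitude = 7500 + 120 × (-7) = 7500 + (-840) = 6660 ft.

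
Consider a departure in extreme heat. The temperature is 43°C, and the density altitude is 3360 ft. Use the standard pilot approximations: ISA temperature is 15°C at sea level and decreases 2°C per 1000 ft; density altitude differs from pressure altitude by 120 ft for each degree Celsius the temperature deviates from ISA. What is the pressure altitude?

0 ft

DA = PA + 120 × (OAT − (15 − 2·PA/1000)) = PA + 120·OAT − 1800 + 0.24·PA = 1.24·PA + 120·OAT − 1800.
So 1.24·PA = 3360 − 120 × 43 + 1800 = 0.
PA = 0 / 1.24 = 0 ft.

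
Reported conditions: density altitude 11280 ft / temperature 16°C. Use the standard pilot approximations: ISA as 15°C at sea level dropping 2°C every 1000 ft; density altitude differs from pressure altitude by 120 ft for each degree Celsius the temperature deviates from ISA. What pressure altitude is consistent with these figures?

9000 ft

DA = PA + 120 × (OAT − (15 − 2·PA/1000)) = PA + 120·OAT − 1800 + 0.24·PA = 1.24·PA + 120·OAT − 1800.
So 1.24·PA = 11280 − 120 × 16 + 1800 = 11160.
PA = 11160 / 1.24 = 9000 ft.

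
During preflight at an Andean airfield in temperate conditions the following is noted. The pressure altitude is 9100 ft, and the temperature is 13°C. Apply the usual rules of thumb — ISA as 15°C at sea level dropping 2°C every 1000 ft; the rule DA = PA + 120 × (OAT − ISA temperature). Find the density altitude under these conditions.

11044 ft

ISA temperature at 9100 ft = 15 − 2 × (9100/1000) = -3.2°C.
ISA deviation = 13 − (-3.2) = +16.2°C.
Density altitude = 9100 + 120 × (16.2) = 9100 + (+1944) = 11044 ft.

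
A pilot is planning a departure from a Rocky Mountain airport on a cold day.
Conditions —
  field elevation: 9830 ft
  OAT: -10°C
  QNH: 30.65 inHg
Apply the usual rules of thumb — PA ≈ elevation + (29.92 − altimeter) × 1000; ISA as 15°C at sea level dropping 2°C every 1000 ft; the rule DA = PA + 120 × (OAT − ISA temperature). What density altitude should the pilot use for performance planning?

8284 ft

Pressure altitude = 9830 + (29.92 − 30.65) × 1000 = 9830 + (-730) = 9100 ft.
ISA temperature at 9100 ft = 15 − 2 × (9100/1000) = -3.2°C.
ISA deviation = -10 − (-3.2) = -6.8°C.
Density altitude = 9100 + 120 × (-6.8) = 8284 ft.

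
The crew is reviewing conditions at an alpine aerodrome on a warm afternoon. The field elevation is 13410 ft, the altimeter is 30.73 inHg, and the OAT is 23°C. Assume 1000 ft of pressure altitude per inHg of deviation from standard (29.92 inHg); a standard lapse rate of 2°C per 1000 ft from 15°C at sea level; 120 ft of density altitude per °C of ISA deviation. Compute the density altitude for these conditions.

Pressure altitude = 13410 + (29.92 − 30.73) × 1000 = 13410 + (-810) = 12600 ft.
ISA temperature at 12600 ft = 15 − 2 × (12600/1000) = -10.2°C.
ISA deviation = 23 − (-10.2) = +33.2°C.
Density altitude = 12600 + 120 × (33.2) = 16584 ft.

16584 ft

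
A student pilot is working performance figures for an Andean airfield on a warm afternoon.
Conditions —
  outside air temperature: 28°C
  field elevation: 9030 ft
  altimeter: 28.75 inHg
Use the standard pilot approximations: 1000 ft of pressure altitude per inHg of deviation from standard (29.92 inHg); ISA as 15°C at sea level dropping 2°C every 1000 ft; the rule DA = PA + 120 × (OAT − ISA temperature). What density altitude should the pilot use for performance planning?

Pressure altitude = 9030 + (29.92 − 28.75) × 1000 = 9030 + (+1170) = 10200 ft.
ISA temperature at 10200 ft = 15 − 2 × (10200/1000) = -5.4°C.
ISA deviation = 28 − (-5.4) = +33.4°C.
Density altitude = 10200 + 120 × (33.4) = 14208 ft.

14208 ft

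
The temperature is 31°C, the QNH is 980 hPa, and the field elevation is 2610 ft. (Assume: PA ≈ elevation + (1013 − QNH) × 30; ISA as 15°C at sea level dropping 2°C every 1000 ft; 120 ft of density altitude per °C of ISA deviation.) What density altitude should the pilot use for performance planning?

Pressure altitude = 2610 + (1013 − 980) × 30 = 2610 + (+990) = 3600 ft.
ISA temperature at 3600 ft = 15 − 2 × (3600/1000) = 7.8°C.
ISA deviation = 31 − 7.8 = +23.2°C.
Density altitude = 3600 + 120 × (23.2) = 6384 ft.

6384 ft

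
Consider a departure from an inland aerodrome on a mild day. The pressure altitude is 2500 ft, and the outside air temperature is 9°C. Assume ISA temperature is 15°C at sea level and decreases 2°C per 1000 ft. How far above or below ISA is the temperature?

ISA temperature at 2500 ft = 15 − 2 × (2500/1000) = 10°C.
Deviation = OAT − ISA = 9 − 10 = -1°C.

ISA-1°C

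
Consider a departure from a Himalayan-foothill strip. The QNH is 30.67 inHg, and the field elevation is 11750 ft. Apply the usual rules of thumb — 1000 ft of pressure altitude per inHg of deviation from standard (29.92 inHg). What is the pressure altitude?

Pressure correction = (29.92 − 30.67) × 1000 = -750 ft.
Pressure altitude = 11750 + (-750) = 11000 ft.

11000 ft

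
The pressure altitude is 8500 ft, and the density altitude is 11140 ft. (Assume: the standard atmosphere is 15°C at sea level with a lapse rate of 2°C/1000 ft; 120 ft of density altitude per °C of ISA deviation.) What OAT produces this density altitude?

Density altitude − pressure altitude = 11140 − 8500 = +2640 ft.
At 120 ft/°C that is an ISA deviation of 2640/120 = +22°C.
ISA temperature at 8500 ft = 15 − 2 × (8500/1000) = -2°C.
OAT = ISA + deviation = -2 + (+22) = 20°C.

20°C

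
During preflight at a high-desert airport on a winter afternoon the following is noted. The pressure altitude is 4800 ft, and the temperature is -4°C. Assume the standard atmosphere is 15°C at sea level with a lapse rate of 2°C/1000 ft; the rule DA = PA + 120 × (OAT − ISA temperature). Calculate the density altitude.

ISA temperature at 4800 ft = 15 − 2 × (4800/1000) = 5.4°C.
ISA deviation = -4 − 5.4 = -9.4°C.
Density altitude = 4800 + 120 × (-9.4) = 4800 + (-1128) = 3672 ft.

3672 ft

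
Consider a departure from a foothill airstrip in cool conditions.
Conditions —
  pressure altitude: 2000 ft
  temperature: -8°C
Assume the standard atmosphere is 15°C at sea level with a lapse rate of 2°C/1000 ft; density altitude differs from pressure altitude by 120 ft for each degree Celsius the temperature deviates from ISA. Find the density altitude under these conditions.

ISA temperature at 2000 ft = 15 − 2 × (2000/1000) = 11°C.
ISA deviation = -8 − 11 = -19°C.
Density altitude = 2000 + 120 × (-19) = 2000 + (-2280) = -280 ft.

-280 ft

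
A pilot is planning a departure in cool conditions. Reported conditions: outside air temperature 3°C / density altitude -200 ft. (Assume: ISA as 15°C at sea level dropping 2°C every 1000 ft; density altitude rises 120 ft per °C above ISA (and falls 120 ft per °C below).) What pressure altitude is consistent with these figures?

DA = PA + 120 × (OAT − (15 − 2·PA/1000)) = PA + 120·OAT − 1800 + 0.24·PA = 1.24·PA + 120·OAT − 1800.
So 1.24·PA = -200 − 120 × 3 + 1800 = 1240.
PA = 1240 / 1.24 = 1000 ft.

1000 ft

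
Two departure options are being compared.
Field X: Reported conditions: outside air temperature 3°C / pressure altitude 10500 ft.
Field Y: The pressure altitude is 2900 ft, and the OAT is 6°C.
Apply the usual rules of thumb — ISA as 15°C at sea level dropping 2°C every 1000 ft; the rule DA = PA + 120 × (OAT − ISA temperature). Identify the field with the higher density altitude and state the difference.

Field X by 9064 ft

Field X: ISA temp = -6°C, deviation +9°C, DA = 10500 + 120 × 9 = 11580 ft.
Field Y: ISA temp = 9.2°C, deviation -3.2°C, DA = 2900 + 120 × (-3.2) = 2516 ft.
Field X is higher by 11580 − 2516 = 9064 ft.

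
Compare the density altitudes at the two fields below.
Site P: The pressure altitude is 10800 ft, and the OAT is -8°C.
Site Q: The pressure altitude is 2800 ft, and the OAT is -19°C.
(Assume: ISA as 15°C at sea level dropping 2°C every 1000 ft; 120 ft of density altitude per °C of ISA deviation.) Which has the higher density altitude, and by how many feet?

Site P: ISA temp = -6.6°C, deviation -1.4°C, DA = 10800 + 120 × (-1.4) = 10632 ft.
Site Q: ISA temp = 9.4°C, deviation -28.4°C, DA = 2800 + 120 × (-28.4) = -608 ft.
Site P is higher by 10632 − (-608) = 11240 ft.

Site P by 11240 ft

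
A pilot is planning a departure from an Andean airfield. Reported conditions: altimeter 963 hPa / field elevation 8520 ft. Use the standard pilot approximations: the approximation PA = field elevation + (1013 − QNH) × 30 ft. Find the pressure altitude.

10020 ft

Pressure correction = (1013 − 963) × 30 = +1500 ft.
Pressure altitude = 8520 + (+1500) = 10020 ft.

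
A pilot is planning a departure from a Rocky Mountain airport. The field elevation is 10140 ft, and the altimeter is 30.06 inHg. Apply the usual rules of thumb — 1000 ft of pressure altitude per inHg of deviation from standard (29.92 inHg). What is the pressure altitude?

Pressure correction = (29.92 − 30.06) × 1000 = -140 ft.
Pressure altitude = 10140 + (-140) = 10000 ft.

10000 ft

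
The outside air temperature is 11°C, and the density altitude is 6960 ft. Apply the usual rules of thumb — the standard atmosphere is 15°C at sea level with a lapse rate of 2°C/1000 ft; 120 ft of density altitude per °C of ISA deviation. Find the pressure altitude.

6000 ft

DA = PA + 120 × (OAT − (15 − 2·PA/1000)) = PA + 120·OAT − 1800 + 0.24·PA = 1.24·PA + 120·OAT − 1800.
So 1.24·PA = 6960 − 120 × 11 + 1800 = 7440.
PA = 7440 / 1.24 = 6000 ft.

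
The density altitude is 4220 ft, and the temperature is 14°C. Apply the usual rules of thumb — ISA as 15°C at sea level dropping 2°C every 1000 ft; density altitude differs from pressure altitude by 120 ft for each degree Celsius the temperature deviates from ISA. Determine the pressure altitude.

DA = PA + 120 × (OAT − (15 − 2·PA/1000)) = PA + 120·OAT − 1800 + 0.24·PA = 1.24·PA + 120·OAT − 1800.
So 1.24·PA = 4220 − 120 × 14 + 1800 = 4340.
PA = 4340 / 1.24 = 3500 ft.

3500 ft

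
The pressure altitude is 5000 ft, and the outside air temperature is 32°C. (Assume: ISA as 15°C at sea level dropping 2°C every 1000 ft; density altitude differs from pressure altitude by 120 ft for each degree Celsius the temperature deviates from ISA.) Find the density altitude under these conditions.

ISA temperature at 5000 ft = 15 − 2 × (5000/1000) = 5°C.
ISA deviation = 32 − 5 = +27°C.
Density altitude = 5000 + 120 × (27) = 5000 + (+3240) = 8240 ft.

8240 ft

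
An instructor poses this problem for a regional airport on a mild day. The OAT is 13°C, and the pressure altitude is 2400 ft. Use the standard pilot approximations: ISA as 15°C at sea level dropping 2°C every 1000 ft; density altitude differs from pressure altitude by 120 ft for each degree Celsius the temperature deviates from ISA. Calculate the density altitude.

ISA temperature at 2400 ft = 15 − 2 × (2400/1000) = 10.2°C.
ISA deviation = 13 − 10.2 = +2.8°C.
Density altitude = 2400 + 120 × (2.8) = 2400 + (+336) = 2736 ft.

2736 ft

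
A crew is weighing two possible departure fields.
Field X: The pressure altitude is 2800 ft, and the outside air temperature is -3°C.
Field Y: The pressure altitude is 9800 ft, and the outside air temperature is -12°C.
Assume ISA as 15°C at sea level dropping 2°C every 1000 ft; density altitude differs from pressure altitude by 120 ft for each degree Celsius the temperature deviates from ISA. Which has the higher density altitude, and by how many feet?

Field X: ISA temp = 9.4°C, deviation -12.4°C, DA = 2800 + 120 × (-12.4) = 1312 ft.
Field Y: ISA temp = -4.6°C, deviation -7.4°C, DA = 9800 + 120 × (-7.4) = 8912 ft.
Field Y is higher by 8912 − 1312 = 7600 ft.

Field Y by 7600 ft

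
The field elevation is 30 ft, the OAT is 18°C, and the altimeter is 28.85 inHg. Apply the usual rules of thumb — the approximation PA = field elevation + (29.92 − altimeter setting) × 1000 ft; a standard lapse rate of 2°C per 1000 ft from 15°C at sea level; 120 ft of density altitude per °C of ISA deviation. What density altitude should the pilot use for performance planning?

Pressure altitude = 30 + (29.92 − 28.85) × 1000 = 30 + (+1070) = 1100 ft.
ISA temperature at 1100 ft = 15 − 2 × (1100/1000) = 12.8°C.
ISA deviation = 18 − 12.8 = +5.2°C.
Density altitude = 1100 + 120 × (5.2) = 1724 ft.

1724 ft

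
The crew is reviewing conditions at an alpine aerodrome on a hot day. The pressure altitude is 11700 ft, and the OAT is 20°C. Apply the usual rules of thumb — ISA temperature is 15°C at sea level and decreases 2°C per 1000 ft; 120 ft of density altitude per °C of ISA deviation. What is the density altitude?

15108 ft

ISA temperature at 11700 ft = 15 − 2 × (11700/1000) = -8.4°C.
ISA deviation = 20 − (-8.4) = +28.4°C.
Density altitude = 11700 + 120 × (28.4) = 11700 + (+3408) = 15108 ft.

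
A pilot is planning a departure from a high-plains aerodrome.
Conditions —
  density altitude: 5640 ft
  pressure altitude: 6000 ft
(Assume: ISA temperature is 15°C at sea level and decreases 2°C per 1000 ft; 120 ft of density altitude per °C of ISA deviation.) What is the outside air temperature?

Density altitude − pressure altitude = 5640 − 6000 = -360 ft.
At 120 ft/°C that is an ISA deviation of -360/120 = -3°C.
ISA temperature at 6000 ft = 15 − 2 × (6000/1000) = 3°C.
OAT = ISA + deviation = 3 + (-3) = 0°C.

0°C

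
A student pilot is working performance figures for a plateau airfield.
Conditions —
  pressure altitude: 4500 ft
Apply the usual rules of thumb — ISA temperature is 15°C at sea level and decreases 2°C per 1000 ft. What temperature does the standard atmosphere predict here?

ISA temperature = 15 − 2 × (4500/1000) = 15 − 9 = 6°C.

6°C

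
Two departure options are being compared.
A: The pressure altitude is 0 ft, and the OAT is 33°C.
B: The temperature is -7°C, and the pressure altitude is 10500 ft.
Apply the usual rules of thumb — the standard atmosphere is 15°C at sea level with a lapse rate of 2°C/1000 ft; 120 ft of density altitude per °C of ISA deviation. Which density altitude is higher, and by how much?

A: ISA temp = 15°C, deviation +18°C, DA = 0 + 120 × 18 = 2160 ft.
B: ISA temp = -6°C, deviation -1°C, DA = 10500 + 120 × (-1) = 10380 ft.
B is higher by 10380 − 2160 = 8220 ft.

B by 8220 ft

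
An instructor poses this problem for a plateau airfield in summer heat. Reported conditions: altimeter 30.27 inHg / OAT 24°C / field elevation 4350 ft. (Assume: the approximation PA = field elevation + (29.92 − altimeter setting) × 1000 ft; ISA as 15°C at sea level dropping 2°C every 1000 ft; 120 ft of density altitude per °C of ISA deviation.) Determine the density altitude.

6040 ft

Pressure altitude = 4350 + (29.92 − 30.27) × 1000 = 4350 + (-350) = 4000 ft.
ISA temperature at 4000 ft = 15 − 2 × (4000/1000) = 7°C.
ISA deviation = 24 − 7 = +17°C.
Density altitude = 4000 + 120 × (17) = 6040 ft.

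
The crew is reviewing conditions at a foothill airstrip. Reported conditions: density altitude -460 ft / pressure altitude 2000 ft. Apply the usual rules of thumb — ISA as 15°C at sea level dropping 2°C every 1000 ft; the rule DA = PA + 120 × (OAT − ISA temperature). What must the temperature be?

Density altitude − pressure altitude = -460 − 2000 = -2460 ft.
At 120 ft/°C that is an ISA deviation of -2460/120 = -20.5°C.
ISA temperature at 2000 ft = 15 − 2 × (2000/1000) = 11°C.
OAT = ISA + deviation = 11 + (-20.5) = -9.5°C.

-9.5°C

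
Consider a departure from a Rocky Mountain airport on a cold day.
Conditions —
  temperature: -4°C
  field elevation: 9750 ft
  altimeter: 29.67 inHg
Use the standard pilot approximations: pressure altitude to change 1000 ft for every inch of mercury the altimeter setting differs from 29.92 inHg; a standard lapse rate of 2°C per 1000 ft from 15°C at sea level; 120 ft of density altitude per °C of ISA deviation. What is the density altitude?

10120 ft

Pressure altitude = 9750 + (29.92 − 29.67) × 1000 = 9750 + (+250) = 10000 ft.
ISA temperature at 10000 ft = 15 − 2 × (10000/1000) = -5°C.
ISA deviation = -4 − (-5) = +1°C.
Density altitude = 10000 + 120 × (1) = 10120 ft.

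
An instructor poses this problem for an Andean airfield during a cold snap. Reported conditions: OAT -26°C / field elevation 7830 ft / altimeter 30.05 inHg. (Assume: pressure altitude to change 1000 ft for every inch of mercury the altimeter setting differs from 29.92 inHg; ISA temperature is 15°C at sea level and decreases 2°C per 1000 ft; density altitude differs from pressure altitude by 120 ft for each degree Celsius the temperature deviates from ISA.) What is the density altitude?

Pressure altitude = 7830 + (29.92 − 30.05) × 1000 = 7830 + (-130) = 7700 ft.
ISA temperature at 7700 ft = 15 − 2 × (7700/1000) = -0.4°C.
ISA deviation = -26 − (-0.4) = -25.6°C.
Density altitude = 7700 + 120 × (-25.6) = 4628 ft.

4628 ft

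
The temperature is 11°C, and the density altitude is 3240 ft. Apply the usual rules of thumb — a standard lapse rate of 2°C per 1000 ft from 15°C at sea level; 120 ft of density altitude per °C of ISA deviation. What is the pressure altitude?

DA = PA + 120 × (OAT − (15 − 2·PA/1000)) = PA + 120·OAT − 1800 + 0.24·PA = 1.24·PA + 120·OAT − 1800.
So 1.24·PA = 3240 − 120 × 11 + 1800 = 3720.
PA = 3720 / 1.24 = 3000 ft.

3000 ft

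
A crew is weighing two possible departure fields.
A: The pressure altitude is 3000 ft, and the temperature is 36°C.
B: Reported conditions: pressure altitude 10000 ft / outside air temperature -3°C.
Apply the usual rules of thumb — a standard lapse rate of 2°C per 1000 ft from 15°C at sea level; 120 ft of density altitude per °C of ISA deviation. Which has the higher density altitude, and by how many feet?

A: ISA temp = 9°C, deviation +27°C, DA = 3000 + 120 × 27 = 6240 ft.
B: ISA temp = -5°C, deviation +2°C, DA = 10000 + 120 × 2 = 10240 ft.
B is higher by 10240 − 6240 = 4000 ft.

B by 4000 ft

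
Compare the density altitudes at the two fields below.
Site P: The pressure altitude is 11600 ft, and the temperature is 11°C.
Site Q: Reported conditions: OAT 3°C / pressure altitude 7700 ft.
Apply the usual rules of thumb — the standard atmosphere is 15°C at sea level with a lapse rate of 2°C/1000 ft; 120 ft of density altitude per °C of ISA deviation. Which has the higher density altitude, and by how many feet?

Site P: ISA temp = -8.2°C, deviation +19.2°C, DA = 11600 + 120 × 19.2 = 13904 ft.
Site Q: ISA temp = -0.4°C, deviation +3.4°C, DA = 7700 + 120 × 3.4 = 8108 ft.
Site P is higher by 13904 − 8108 = 5796 ft.

Site P by 5796 ft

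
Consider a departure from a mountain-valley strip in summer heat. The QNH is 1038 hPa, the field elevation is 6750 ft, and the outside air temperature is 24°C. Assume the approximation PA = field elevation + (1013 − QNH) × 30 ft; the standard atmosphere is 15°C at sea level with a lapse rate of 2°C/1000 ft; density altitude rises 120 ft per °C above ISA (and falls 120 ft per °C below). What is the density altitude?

Pressure altitude = 6750 + (1013 − 1038) × 30 = 6750 + (-750) = 6000 ft.
ISA temperature at 6000 ft = 15 − 2 × (6000/1000) = 3°C.
ISA deviation = 24 − 3 = +21°C.
Density altitude = 6000 + 120 × (21) = 8520 ft.

8520 ft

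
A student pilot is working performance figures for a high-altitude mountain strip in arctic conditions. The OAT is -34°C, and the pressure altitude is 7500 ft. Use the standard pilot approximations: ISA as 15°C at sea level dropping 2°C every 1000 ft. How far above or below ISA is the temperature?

ISA-34°C

ISA temperature at 7500 ft = 15 − 2 × (7500/1000) = 0°C.
Deviation = OAT − ISA = -34 − 0 = -34°C.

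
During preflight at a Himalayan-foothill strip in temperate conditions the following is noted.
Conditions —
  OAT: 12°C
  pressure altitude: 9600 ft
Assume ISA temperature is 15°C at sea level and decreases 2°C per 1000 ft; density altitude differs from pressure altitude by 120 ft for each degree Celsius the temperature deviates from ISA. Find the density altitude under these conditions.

ISA temperature at 9600 ft = 15 − 2 × (9600/1000) = -4.2°C.
ISA deviation = 12 − (-4.2) = +16.2°C.
Density altitude = 9600 + 120 × (16.2) = 9600 + (+1944) = 11544 ft.

11544 ft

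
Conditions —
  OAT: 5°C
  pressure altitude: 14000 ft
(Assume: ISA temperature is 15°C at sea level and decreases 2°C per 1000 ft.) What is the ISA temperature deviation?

ISA+18°C

ISA temperature at 14000 ft = 15 − 2 × (14000/1000) = -13°C.
Deviation = OAT − ISA = 5 − (-13) = +18°C.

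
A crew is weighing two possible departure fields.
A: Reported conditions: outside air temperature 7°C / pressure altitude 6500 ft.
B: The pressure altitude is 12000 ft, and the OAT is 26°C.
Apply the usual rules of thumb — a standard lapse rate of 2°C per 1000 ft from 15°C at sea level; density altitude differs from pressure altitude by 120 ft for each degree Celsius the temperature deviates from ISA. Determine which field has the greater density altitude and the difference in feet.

B by 9100 ft

A: ISA temp = 2°C, deviation +5°C, DA = 6500 + 120 × 5 = 7100 ft.
B: ISA temp = -9°C, deviation +35°C, DA = 12000 + 120 × 35 = 16200 ft.
B is higher by 16200 − 7100 = 9100 ft.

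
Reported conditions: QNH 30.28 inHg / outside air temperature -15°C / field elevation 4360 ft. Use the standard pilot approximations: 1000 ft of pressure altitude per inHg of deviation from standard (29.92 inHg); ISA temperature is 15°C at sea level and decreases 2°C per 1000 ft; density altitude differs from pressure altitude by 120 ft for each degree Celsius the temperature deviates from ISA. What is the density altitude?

Pressure altitude = 4360 + (29.92 − 30.28) × 1000 = 4360 + (-360) = 4000 ft.
ISA temperature at 4000 ft = 15 − 2 × (4000/1000) = 7°C.
ISA deviation = -15 − 7 = -22°C.
Density altitude = 4000 + 120 × (-22) = 1360 ft.

1360 ft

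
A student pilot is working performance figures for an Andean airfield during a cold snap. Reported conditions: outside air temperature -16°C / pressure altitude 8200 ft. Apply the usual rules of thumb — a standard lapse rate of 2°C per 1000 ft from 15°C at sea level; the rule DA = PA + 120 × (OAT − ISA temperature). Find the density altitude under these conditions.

ISA temperature at 8200 ft = 15 − 2 × (8200/1000) = -1.4°C.
ISA deviation = -16 − (-1.4) = -14.6°C.
Density altitude = 8200 + 120 × (-14.6) = 8200 + (-1752) = 6448 ft.

6448 ft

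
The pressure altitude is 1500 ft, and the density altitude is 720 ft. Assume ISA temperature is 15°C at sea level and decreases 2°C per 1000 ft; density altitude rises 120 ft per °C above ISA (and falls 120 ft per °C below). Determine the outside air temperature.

Density altitude − pressure altitude = 720 − 1500 = -780 ft.
At 120 ft/°C that is an ISA deviation of -780/120 = -6.5°C.
ISA temperature at 1500 ft = 15 − 2 × (1500/1000) = 12°C.
OAT = ISA + deviation = 12 + (-6.5) = 5.5°C.

5.5°C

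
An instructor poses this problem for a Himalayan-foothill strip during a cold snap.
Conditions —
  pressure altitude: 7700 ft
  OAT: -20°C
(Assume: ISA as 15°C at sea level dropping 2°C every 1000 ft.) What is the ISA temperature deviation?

ISA temperature at 7700 ft = 15 − 2 × (7700/1000) = -0.4°C.
Deviation = OAT − ISA = -20 − (-0.4) = -19.6°C.

ISA-19.6°C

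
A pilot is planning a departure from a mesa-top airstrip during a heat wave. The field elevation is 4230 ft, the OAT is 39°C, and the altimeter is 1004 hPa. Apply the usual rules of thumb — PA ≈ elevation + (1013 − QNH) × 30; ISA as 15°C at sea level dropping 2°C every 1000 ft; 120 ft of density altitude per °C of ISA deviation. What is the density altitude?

Pressure altitude = 4230 + (1013 − 1004) × 30 = 4230 + (+270) = 4500 ft.
ISA temperature at 4500 ft = 15 − 2 × (4500/1000) = 6°C.
ISA deviation = 39 − 6 = +33°C.
Density altitude = 4500 + 120 × (33) = 8460 ft.

8460 ft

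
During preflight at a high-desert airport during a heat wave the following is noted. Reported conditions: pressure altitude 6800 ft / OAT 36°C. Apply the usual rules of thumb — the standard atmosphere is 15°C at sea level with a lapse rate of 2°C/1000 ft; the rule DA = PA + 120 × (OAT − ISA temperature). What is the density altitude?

10952 ft

ISA temperature at 6800 ft = 15 − 2 × (6800/1000) = 1.4°C.
ISA deviation = 36 − 1.4 = +34.6°C.
Density altitude = 6800 + 120 × (34.6) = 6800 + (+4152) = 10952 ft.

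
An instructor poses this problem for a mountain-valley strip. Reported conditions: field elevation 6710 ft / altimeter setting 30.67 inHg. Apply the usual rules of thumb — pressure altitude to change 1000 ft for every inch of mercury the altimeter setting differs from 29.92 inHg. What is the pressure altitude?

5960 ft

Pressure correction = (29.92 − 30.67) × 1000 = -750 ft.
Pressure altitude = 6710 + (-750) = 5960 ft.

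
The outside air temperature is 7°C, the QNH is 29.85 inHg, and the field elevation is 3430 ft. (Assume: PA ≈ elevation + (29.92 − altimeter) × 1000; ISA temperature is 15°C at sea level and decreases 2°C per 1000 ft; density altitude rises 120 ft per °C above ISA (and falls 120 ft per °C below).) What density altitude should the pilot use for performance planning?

Pressure altitude = 3430 + (29.92 − 29.85) × 1000 = 3430 + (+70) = 3500 ft.
ISA temperature at 3500 ft = 15 − 2 × (3500/1000) = 8°C.
ISA deviation = 7 − 8 = -1°C.
Density altitude = 3500 + 120 × (-1) = 3380 ft.

3380 ft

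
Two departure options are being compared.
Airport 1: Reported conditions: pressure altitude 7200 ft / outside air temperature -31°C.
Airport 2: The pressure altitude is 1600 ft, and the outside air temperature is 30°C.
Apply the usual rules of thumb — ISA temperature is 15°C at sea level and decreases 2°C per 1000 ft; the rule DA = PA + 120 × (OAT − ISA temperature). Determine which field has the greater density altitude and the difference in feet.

Airport 2 by 376 ft

Airport 1: ISA temp = 0.6°C, deviation -31.6°C, DA = 7200 + 120 × (-31.6) = 3408 ft.
Airport 2: ISA temp = 11.8°C, deviation +18.2°C, DA = 1600 + 120 × 18.2 = 3784 ft.
Airport 2 is higher by 3784 − 3408 = 376 ft.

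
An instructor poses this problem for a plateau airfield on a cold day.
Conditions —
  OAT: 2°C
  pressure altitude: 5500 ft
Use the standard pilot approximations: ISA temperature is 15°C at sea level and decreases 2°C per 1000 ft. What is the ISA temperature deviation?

ISA temperature at 5500 ft = 15 − 2 × (5500/1000) = 4°C.
Deviation = OAT − ISA = 2 − 4 = -2°C.

ISA-2°C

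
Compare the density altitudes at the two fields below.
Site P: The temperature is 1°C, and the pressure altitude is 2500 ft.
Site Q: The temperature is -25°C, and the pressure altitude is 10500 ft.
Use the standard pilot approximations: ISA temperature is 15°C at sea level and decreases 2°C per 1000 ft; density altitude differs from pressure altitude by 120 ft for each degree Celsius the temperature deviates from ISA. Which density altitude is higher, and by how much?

Site P: ISA temp = 10°C, deviation -9°C, DA = 2500 + 120 × (-9) = 1420 ft.
Site Q: ISA temp = -6°C, deviation -19°C, DA = 10500 + 120 × (-19) = 8220 ft.
Site Q is higher by 8220 − 1420 = 6800 ft.

Site Q by 6800 ft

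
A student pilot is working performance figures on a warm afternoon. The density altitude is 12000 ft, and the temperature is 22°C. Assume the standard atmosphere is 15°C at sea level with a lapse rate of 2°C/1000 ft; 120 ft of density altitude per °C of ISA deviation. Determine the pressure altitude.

DA = PA + 120 × (OAT − (15 − 2·PA/1000)) = PA + 120·OAT − 1800 + 0.24·PA = 1.24·PA + 120·OAT − 1800.
So 1.24·PA = 12000 − 120 × 22 + 1800 = 11160.
PA = 11160 / 1.24 = 9000 ft.

9000 ft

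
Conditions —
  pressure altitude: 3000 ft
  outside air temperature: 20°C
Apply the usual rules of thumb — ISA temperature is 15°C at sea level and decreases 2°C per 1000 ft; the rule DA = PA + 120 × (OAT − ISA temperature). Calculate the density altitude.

ISA temperature at 3000 ft = 15 − 2 × (3000/1000) = 9°C.
ISA deviation = 20 − 9 = +11°C.
Density altitude = 3000 + 120 × (11) = 3000 + (+1320) = 4320 ft.

4320 ft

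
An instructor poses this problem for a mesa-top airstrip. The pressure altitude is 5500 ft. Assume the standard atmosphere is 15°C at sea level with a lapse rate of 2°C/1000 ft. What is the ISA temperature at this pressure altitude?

4°C

ISA temperature = 15 − 2 × (5500/1000) = 15 − 11 = 4°C.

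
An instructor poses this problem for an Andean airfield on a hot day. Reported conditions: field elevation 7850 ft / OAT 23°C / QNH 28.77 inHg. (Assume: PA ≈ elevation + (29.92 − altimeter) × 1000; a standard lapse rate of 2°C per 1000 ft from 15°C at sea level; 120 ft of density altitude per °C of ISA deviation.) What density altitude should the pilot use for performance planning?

Pressure altitude = 7850 + (29.92 − 28.77) × 1000 = 7850 + (+1150) = 9000 ft.
ISA temperature at 9000 ft = 15 − 2 × (9000/1000) = -3°C.
ISA deviation = 23 − (-3) = +26°C.
Density altitude = 9000 + 120 × (26) = 12120 ft.

12120 ft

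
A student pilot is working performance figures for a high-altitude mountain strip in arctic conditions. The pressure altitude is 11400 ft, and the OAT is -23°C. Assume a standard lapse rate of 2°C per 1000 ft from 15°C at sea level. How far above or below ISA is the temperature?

ISA temperature at 11400 ft = 15 − 2 × (11400/1000) = -7.8°C.
Deviation = OAT − ISA = -23 − (-7.8) = -15.2°C.

ISA-15.2°C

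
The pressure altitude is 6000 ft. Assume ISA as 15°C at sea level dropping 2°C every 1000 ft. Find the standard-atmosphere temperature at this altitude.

ISA temperature = 15 − 2 × (6000/1000) = 15 − 12 = 3°C.

3°C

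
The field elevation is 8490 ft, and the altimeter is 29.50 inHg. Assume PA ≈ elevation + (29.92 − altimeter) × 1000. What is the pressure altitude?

8910 ft

Pressure correction = (29.92 − 29.50) × 1000 = +420 ft.
Pressure altitude = 8490 + (+420) = 8910 ft.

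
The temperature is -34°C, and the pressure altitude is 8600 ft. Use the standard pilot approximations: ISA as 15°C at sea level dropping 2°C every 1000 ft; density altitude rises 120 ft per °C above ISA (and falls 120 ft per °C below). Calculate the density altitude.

4784 ft

ISA temperature at 8600 ft = 15 − 2 × (8600/1000) = -2.2°C.
ISA deviation = -34 − (-2.2) = -31.8°C.
Density altitude = 8600 + 120 × (-31.8) = 8600 + (-3816) = 4784 ft.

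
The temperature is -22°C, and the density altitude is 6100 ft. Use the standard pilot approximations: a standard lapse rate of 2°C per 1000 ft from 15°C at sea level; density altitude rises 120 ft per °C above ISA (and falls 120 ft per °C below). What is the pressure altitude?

DA = PA + 120 × (OAT − (15 − 2·PA/1000)) = PA + 120·OAT − 1800 + 0.24·PA = 1.24·PA + 120·OAT − 1800.
So 1.24·PA = 6100 − 120 × (-22) + 1800 = 10540.
PA = 10540 / 1.24 = 8500 ft.

8500 ft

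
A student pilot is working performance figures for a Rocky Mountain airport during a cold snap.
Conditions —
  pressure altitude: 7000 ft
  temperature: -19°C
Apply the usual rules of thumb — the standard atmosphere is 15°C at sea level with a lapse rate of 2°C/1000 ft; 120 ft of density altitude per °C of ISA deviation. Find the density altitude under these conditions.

ISA temperature at 7000 ft = 15 − 2 × (7000/1000) = 1°C.
ISA deviation = -19 − 1 = -20°C.
Density altitude = 7000 + 120 × (-20) = 7000 + (-2400) = 4600 ft.

4600 ft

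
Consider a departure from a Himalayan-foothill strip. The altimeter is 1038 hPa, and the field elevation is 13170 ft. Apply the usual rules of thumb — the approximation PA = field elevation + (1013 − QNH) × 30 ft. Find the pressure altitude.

Pressure correction = (1013 − 1038) × 30 = -750 ft.
Pressure altitude = 13170 + (-750) = 12420 ft.

12420 ft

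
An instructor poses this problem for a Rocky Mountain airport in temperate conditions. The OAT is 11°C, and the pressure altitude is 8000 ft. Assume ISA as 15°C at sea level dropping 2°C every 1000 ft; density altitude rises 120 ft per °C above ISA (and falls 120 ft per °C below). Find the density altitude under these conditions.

9440 ft

ISA temperature at 8000 ft = 15 − 2 × (8000/1000) = -1°C.
ISA deviation = 11 − (-1) = +12°C.
Density altitude = 8000 + 120 × (12) = 8000 + (+1440) = 9440 ft.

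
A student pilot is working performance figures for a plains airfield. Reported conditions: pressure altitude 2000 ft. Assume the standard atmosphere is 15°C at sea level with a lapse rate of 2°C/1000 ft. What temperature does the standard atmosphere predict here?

ISA temperature = 15 − 2 × (2000/1000) = 15 − 4 = 11°C.

11°C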